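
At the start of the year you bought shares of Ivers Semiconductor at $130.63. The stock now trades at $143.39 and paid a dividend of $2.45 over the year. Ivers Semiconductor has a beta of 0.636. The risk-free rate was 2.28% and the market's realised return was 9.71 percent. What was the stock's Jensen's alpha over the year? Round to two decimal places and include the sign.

+4.64%

Realised HPR = (P1 + D1 − P0) / P0 = (143.39 + 2.45 − 130.63) / 130.63 = 15.21 / 130.63 = 11.6436%
MRP = 9.71% − 2.28% = 7.43%
CAPM required = R_f + β·MRP = 2.28% + 0.636 × 7.43% = 7.00548%
α = realised − required = 11.6436% − 7.00548% = +4.64%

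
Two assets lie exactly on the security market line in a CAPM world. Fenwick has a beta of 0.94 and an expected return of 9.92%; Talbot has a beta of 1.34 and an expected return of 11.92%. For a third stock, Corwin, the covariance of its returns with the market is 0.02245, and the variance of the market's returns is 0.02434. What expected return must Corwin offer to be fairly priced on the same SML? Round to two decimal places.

MRP = (11.92% − 9.92%) / (1.34 − 0.94) = 5.0000%
R_f = 9.92% − 0.94 × 5.0000% = 5.2200%
β_Corwin = Cov / Var(R_m) = 0.02245 / 0.02434 = 0.9224
E(R_Corwin) = R_f + β × MRP = 5.2200% + 0.9224 × 5.0000% = 9.83%

9.83%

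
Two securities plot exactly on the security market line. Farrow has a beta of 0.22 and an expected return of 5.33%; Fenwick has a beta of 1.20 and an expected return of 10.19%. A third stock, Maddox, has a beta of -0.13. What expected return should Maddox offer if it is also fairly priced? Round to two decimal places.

MRP (SML slope) = (10.19% − 5.33%) / (1.20 − 0.22) = 4.86% / 0.98 = 4.9592%
R_f (intercept) = 5.33% − 0.22 × 4.9592% = 4.2390%
E(R_Maddox) = R_f + β × MRP = 4.2390% + -0.13 × 4.9592% = 3.59%

3.59%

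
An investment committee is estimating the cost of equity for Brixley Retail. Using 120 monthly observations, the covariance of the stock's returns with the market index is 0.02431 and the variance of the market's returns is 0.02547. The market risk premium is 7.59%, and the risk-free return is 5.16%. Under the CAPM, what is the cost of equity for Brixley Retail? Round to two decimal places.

12.40%

β = Cov(R_i, R_m) / Var(R_m) = 0.02431 / 0.02547 = 0.9545
E(R) = R_f + β × MRP = 5.16% + 0.9545 × 7.59% = 12.40%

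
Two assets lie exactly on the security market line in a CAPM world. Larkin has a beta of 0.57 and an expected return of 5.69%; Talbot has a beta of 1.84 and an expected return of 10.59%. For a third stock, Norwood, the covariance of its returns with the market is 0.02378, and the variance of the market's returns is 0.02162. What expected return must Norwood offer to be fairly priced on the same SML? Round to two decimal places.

7.73%

MRP = (10.59% − 5.69%) / (1.84 − 0.57) = 3.8583%
R_f = 5.69% − 0.57 × 3.8583% = 3.4908%
β_Norwood = Cov / Var(R_m) = 0.02378 / 0.02162 = 1.0999
E(R_Norwood) = R_f + β × MRP = 3.4908% + 1.0999 × 3.8583% = 7.73%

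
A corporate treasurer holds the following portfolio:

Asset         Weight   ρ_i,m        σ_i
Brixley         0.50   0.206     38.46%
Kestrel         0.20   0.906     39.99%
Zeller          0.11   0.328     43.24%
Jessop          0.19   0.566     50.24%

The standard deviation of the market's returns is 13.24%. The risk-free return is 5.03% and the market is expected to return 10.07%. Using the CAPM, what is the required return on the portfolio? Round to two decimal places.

β_Brixley = 0.206 × 38.46% / 13.24% = 0.5984
β_Kestrel = 0.906 × 39.99% / 13.24% = 2.7365
β_Zeller = 0.328 × 43.24% / 13.24% = 1.0712
β_Jessop = 0.566 × 50.24% / 13.24% = 2.1477
β_P = Σ w_i β_i = 0.50×0.5984 + 0.20×2.7365 + 0.11×1.0712 + 0.19×2.1477 = 1.3724
MRP = 10.07% − 5.03% = 5.04%
E(R_P) = R_f + β_P × MRP = 5.03% + 1.3724 × 5.04% = 11.95%

11.95%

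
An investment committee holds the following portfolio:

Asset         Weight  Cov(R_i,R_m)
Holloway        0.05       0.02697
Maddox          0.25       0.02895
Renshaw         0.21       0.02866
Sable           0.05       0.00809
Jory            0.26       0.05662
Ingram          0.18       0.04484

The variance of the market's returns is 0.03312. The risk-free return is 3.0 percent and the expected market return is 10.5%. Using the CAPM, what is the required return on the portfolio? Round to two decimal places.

β_Holloway = 0.02697 / 0.03312 = 0.8143
β_Maddox = 0.02895 / 0.03312 = 0.8741
β_Renshaw = 0.02866 / 0.03312 = 0.8653
β_Sable = 0.00809 / 0.03312 = 0.2443
β_Jory = 0.05662 / 0.03312 = 1.7095
β_Ingram = 0.04484 / 0.03312 = 1.3539
β_P = Σ w_i β_i = 0.05×0.8143 + 0.25×0.8741 + 0.21×0.8653 + 0.05×0.2443 + 0.26×1.7095 + 0.18×1.3539 = 1.1413
MRP = 10.5% − 3.0% = 7.50%
E(R_P) = R_f + β_P × MRP = 3.0% + 1.1413 × 7.5% = 11.56%

11.56%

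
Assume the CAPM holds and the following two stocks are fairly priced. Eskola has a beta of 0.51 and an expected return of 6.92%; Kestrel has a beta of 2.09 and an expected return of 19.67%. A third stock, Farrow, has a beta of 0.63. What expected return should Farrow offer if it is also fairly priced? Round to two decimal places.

MRP (SML slope) = (19.67% − 6.92%) / (2.09 − 0.51) = 12.75% / 1.58 = 8.0696%
R_f (intercept) = 6.92% − 0.51 × 8.0696% = 2.8045%
E(R_Farrow) = R_f + β × MRP = 2.8045% + 0.63 × 8.0696% = 7.89%

7.89%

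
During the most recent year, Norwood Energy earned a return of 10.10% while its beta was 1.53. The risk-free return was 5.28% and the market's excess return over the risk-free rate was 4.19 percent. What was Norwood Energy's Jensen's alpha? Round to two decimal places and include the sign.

CAPM benchmark = R_f + β(R_m − R_f) = 5.28% + 1.53 × 4.19% = 11.6907%
α = actual − benchmark = 10.10% − 11.6907% = -1.59%

-1.59%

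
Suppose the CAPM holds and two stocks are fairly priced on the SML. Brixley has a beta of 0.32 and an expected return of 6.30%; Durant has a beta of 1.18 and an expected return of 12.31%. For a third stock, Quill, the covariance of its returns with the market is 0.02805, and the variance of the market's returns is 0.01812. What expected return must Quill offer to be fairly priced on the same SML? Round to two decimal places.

14.88%

MRP = (12.31% − 6.30%) / (1.18 − 0.32) = 6.9884%
R_f = 6.30% − 0.32 × 6.9884% = 4.0637%
β_Quill = Cov / Var(R_m) = 0.02805 / 0.01812 = 1.5480
E(R_Quill) = R_f + β × MRP = 4.0637% + 1.5480 × 6.9884% = 14.88%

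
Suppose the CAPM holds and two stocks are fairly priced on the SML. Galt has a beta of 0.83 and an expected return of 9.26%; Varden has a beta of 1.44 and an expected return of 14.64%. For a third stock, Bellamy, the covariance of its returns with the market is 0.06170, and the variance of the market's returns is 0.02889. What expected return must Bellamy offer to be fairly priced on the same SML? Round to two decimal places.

MRP = (14.64% − 9.26%) / (1.44 − 0.83) = 8.8197%
R_f = 9.26% − 0.83 × 8.8197% = 1.9396%
β_Bellamy = Cov / Var(R_m) = 0.06170 / 0.02889 = 2.1357
E(R_Bellamy) = R_f + β × MRP = 1.9396% + 2.1357 × 8.8197% = 20.78%

20.78%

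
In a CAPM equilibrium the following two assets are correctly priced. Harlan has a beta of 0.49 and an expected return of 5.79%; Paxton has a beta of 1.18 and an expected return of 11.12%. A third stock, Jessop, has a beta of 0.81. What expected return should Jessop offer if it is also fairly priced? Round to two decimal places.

MRP (SML slope) = (11.12% − 5.79%) / (1.18 − 0.49) = 5.33% / 0.69 = 7.7246%
R_f (intercept) = 5.79% − 0.49 × 7.7246% = 2.0049%
E(R_Jessop) = R_f + β × MRP = 2.0049% + 0.81 × 7.7246% = 8.26%

8.26%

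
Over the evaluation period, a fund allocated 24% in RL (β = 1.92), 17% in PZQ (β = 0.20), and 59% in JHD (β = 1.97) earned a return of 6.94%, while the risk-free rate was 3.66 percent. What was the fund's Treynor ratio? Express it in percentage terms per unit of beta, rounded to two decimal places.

β_P = 0.24×1.92 + 0.17×0.20 + 0.59×1.97 = 1.6571
Treynor = (R_P − R_f) / β_P = (6.94% − 3.66%) / 1.6571 = 3.28% / 1.6571 = 1.98%

1.98%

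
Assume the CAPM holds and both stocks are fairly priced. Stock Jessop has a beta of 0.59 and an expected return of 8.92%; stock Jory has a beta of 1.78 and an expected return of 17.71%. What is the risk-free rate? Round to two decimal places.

Both satisfy E(R) = R_f + β·MRP, so the slope of the SML is
MRP = (17.71% − 8.92%) / (1.78 − 0.59) = 8.79% / 1.19 = 7.3866%
R_f = E(R_Jessop) − β_Jessop·MRP = 8.92% − 0.59 × 7.3866% = 4.5619%

4.56%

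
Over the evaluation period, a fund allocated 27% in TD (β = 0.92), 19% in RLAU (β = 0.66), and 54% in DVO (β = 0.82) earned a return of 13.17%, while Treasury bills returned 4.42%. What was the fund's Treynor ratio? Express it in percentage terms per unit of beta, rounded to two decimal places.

β_P = 0.27×0.92 + 0.19×0.66 + 0.54×0.82 = 0.8166
Treynor = (R_P − R_f) / β_P = (13.17% − 4.42%) / 0.8166 = 8.75% / 0.8166 = 10.72%

10.72%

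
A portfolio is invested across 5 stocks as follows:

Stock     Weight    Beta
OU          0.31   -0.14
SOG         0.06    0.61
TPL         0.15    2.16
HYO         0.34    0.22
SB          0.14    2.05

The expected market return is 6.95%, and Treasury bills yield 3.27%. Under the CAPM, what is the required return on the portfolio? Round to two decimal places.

5.77%

β_P = Σ w_i β_i = 0.31×-0.14 + 0.06×0.61 + 0.15×2.16 + 0.34×0.22 + 0.14×2.05 = 0.6790
MRP = 6.95% − 3.27% = 3.68%
E(R_P) = R_f + β_P × MRP = 3.27% + 0.6790 × 3.68% = 5.77%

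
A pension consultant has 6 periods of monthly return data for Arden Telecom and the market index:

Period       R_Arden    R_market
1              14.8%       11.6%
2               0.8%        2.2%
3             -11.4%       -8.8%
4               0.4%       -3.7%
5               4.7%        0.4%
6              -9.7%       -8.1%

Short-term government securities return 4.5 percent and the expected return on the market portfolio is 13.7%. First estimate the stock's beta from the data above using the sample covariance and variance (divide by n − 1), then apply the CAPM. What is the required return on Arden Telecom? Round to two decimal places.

Mean R_i = (14.8 + 0.8 − 11.4 + 0.4 + 4.7 − 9.7) / 6 = -0.0667%
Mean R_m = (11.6 + 2.2 − 8.8 − 3.7 + 0.4 − 8.1) / 6 = -1.0667%
Σ(R_i − R̄_i)(R_m − R̄_m) = 352.3033  ⇒  Cov = 352.3033 / 5 = 70.4607
Σ(R_m − R̄_m)² = 289.4733  ⇒  Var(R_m) = 289.4733 / 5 = 57.8947
β = Cov / Var(R_m) = 70.4607 / 57.8947 = 1.2170
MRP = 13.7% − 4.5% = 9.20%
E(R) = R_f + β × MRP = 4.5% + 1.2170 × 9.2% = 15.70%

15.70%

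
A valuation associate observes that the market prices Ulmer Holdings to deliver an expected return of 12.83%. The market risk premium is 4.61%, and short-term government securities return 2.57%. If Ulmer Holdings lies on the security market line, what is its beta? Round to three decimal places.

β = (E(R) − R_f) / MRP = (12.83% − 2.57%) / 4.61% = 10.26% / 4.61% = 2.226

2.226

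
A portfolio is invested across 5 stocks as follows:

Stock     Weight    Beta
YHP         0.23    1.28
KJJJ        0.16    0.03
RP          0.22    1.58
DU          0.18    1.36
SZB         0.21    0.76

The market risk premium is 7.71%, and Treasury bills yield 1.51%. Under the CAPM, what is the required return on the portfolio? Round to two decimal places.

9.61%

β_P = Σ w_i β_i = 0.23×1.28 + 0.16×0.03 + 0.22×1.58 + 0.18×1.36 + 0.21×0.76 = 1.0512
E(R_P) = R_f + β_P × MRP = 1.51% + 1.0512 × 7.71% = 9.61%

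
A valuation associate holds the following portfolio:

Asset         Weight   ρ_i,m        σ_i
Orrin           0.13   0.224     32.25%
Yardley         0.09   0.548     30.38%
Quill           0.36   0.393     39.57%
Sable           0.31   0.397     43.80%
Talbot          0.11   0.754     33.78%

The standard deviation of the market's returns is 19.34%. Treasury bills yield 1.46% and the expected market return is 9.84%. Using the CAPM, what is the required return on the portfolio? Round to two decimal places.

8.49%

β_Orrin = 0.224 × 32.25% / 19.34% = 0.3735
β_Yardley = 0.548 × 30.38% / 19.34% = 0.8608
β_Quill = 0.393 × 39.57% / 19.34% = 0.8041
β_Sable = 0.397 × 43.80% / 19.34% = 0.8991
β_Talbot = 0.754 × 33.78% / 19.34% = 1.3170
β_P = Σ w_i β_i = 0.13×0.3735 + 0.09×0.8608 + 0.36×0.8041 + 0.31×0.8991 + 0.11×1.3170 = 0.8391
MRP = 9.84% − 1.46% = 8.38%
E(R_P) = R_f + β_P × MRP = 1.46% + 0.8391 × 8.38% = 8.49%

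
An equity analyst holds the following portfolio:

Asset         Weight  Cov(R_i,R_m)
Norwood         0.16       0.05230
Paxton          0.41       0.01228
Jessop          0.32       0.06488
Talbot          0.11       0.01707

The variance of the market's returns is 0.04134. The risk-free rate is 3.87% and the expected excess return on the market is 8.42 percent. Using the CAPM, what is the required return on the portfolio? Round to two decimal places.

11.21%

β_Norwood = 0.05230 / 0.04134 = 1.2651
β_Paxton = 0.01228 / 0.04134 = 0.2970
β_Jessop = 0.06488 / 0.04134 = 1.5694
β_Talbot = 0.01707 / 0.04134 = 0.4129
β_P = Σ w_i β_i = 0.16×1.2651 + 0.41×0.2970 + 0.32×1.5694 + 0.11×0.4129 = 0.8718
E(R_P) = R_f + β_P × MRP = 3.87% + 0.8718 × 8.42% = 11.21%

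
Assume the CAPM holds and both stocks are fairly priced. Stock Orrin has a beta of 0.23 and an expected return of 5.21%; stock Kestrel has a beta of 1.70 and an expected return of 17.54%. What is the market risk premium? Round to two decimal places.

8.39%

Both satisfy E(R) = R_f + β·MRP, so the slope of the SML is
MRP = (17.54% − 5.21%) / (1.70 − 0.23) = 12.33% / 1.47 = 8.3878%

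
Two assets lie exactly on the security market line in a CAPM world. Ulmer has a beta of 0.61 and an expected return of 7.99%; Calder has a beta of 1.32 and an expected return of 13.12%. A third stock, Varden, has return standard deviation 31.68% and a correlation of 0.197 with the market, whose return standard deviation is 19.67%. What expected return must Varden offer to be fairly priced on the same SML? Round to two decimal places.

5.88%

MRP = (13.12% − 7.99%) / (1.32 − 0.61) = 7.2254%
R_f = 7.99% − 0.61 × 7.2254% = 3.5825%
β_Varden = ρ·σ_i/σ_m = 0.197 × 31.68 / 19.67 = 0.3173
E(R_Varden) = R_f + β × MRP = 3.5825% + 0.3173 × 7.2254% = 5.88%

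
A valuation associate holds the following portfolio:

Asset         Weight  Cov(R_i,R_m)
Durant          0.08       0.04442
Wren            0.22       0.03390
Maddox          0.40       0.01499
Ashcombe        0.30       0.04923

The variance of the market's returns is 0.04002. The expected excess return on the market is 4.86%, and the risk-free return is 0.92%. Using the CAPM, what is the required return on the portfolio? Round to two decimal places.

4.78%

β_Durant = 0.04442 / 0.04002 = 1.1099
β_Wren = 0.03390 / 0.04002 = 0.8471
β_Maddox = 0.01499 / 0.04002 = 0.3746
β_Ashcombe = 0.04923 / 0.04002 = 1.2301
β_P = Σ w_i β_i = 0.08×1.1099 + 0.22×0.8471 + 0.40×0.3746 + 0.30×1.2301 = 0.7940
E(R_P) = R_f + β_P × MRP = 0.92% + 0.7940 × 4.86% = 4.78%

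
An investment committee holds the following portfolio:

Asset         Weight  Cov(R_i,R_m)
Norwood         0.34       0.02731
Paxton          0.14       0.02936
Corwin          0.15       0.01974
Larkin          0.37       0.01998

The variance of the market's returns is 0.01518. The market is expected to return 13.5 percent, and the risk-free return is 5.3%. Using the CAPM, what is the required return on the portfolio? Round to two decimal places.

18.13%

β_Norwood = 0.02731 / 0.01518 = 1.7991
β_Paxton = 0.02936 / 0.01518 = 1.9341
β_Corwin = 0.01974 / 0.01518 = 1.3004
β_Larkin = 0.01998 / 0.01518 = 1.3162
β_P = Σ w_i β_i = 0.34×1.7991 + 0.14×1.9341 + 0.15×1.3004 + 0.37×1.3162 = 1.5645
MRP = 13.5% − 5.3% = 8.20%
E(R_P) = R_f + β_P × MRP = 5.3% + 1.5645 × 8.2% = 18.13%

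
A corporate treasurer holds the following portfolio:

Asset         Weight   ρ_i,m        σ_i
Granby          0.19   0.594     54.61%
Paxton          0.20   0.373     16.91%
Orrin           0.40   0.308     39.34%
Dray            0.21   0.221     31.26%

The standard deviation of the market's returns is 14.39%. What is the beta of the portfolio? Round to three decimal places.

0.954

β_Granby = 0.594 × 54.61% / 14.39% = 2.2542
β_Paxton = 0.373 × 16.91% / 14.39% = 0.4383
β_Orrin = 0.308 × 39.34% / 14.39% = 0.8420
β_Dray = 0.221 × 31.26% / 14.39% = 0.4801
β_P = Σ w_i β_i = 0.19×2.2542 + 0.20×0.4383 + 0.40×0.8420 + 0.21×0.4801 = 0.9536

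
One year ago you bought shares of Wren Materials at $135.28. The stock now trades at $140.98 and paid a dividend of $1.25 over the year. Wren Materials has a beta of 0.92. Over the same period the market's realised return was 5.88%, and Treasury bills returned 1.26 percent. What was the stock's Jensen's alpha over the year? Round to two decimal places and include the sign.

Realised HPR = (P1 + D1 − P0) / P0 = (140.98 + 1.25 − 135.28) / 135.28 = 6.95 / 135.28 = 5.1375%
MRP = 5.88% − 1.26% = 4.62%
CAPM required = R_f + β·MRP = 1.26% + 0.92 × 4.62% = 5.5104%
α = realised − required = 5.1375% − 5.5104% = -0.37%

-0.37%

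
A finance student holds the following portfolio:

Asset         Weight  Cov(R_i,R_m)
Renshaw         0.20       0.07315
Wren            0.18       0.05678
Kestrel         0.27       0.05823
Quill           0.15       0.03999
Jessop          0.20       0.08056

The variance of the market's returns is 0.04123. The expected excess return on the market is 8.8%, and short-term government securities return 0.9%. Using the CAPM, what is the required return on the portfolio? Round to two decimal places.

14.28%

β_Renshaw = 0.07315 / 0.04123 = 1.7742
β_Wren = 0.05678 / 0.04123 = 1.3772
β_Kestrel = 0.05823 / 0.04123 = 1.4123
β_Quill = 0.03999 / 0.04123 = 0.9699
β_Jessop = 0.08056 / 0.04123 = 1.9539
β_P = Σ w_i β_i = 0.20×1.7742 + 0.18×1.3772 + 0.27×1.4123 + 0.15×0.9699 + 0.20×1.9539 = 1.5203
E(R_P) = R_f + β_P × MRP = 0.9% + 1.5203 × 8.8% = 14.28%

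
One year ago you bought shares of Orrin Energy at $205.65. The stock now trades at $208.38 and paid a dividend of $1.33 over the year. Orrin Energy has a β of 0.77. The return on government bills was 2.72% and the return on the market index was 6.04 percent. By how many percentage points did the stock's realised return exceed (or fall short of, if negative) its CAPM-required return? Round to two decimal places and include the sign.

Realised HPR = (P1 + D1 − P0) / P0 = (208.38 + 1.33 − 205.65) / 205.65 = 4.06 / 205.65 = 1.9742%
MRP = 6.04% − 2.72% = 3.32%
CAPM required = R_f + β·MRP = 2.72% + 0.77 × 3.32% = 5.2764%
α = realised − required = 1.9742% − 5.2764% = -3.30%

-3.30%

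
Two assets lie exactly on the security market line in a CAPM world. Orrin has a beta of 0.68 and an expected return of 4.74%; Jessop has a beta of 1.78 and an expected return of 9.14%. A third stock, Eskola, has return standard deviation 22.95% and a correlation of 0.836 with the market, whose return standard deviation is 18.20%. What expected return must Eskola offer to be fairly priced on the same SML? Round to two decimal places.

6.24%

MRP = (9.14% − 4.74%) / (1.78 − 0.68) = 4.0000%
R_f = 4.74% − 0.68 × 4.0000% = 2.0200%
β_Eskola = ρ·σ_i/σ_m = 0.836 × 22.95 / 18.20 = 1.0542
E(R_Eskola) = R_f + β × MRP = 2.0200% + 1.0542 × 4.0000% = 6.24%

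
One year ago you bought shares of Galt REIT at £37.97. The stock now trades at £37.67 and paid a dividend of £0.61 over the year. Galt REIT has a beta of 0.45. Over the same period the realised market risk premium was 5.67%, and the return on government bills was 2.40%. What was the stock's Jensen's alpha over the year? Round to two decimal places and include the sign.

Realised HPR = (P1 + D1 − P0) / P0 = (37.67 + 0.61 − 37.97) / 37.97 = 0.31 / 37.97 = 0.8164%
CAPM required = R_f + β·MRP = 2.40% + 0.45 × 5.67% = 4.9515%
α = realised − required = 0.8164% − 4.9515% = -4.14%

-4.14%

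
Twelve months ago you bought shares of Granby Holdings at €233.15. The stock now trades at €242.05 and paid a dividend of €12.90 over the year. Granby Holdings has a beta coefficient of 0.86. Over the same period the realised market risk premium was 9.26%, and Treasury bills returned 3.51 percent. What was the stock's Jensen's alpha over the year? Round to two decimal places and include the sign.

Realised HPR = (P1 + D1 − P0) / P0 = (242.05 + 12.90 − 233.15) / 233.15 = 21.80 / 233.15 = 9.3502%
CAPM required = R_f + β·MRP = 3.51% + 0.86 × 9.26% = 11.4736%
α = realised − required = 9.3502% − 11.4736% = -2.12%

-2.12%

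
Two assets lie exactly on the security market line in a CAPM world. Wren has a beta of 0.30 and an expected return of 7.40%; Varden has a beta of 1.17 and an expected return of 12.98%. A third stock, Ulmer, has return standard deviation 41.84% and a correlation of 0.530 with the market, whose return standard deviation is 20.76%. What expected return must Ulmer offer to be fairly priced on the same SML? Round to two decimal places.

12.33%

MRP = (12.98% − 7.40%) / (1.17 − 0.30) = 6.4138%
R_f = 7.40% − 0.30 × 6.4138% = 5.4759%
β_Ulmer = ρ·σ_i/σ_m = 0.530 × 41.84 / 20.76 = 1.0682
E(R_Ulmer) = R_f + β × MRP = 5.4759% + 1.0682 × 6.4138% = 12.33%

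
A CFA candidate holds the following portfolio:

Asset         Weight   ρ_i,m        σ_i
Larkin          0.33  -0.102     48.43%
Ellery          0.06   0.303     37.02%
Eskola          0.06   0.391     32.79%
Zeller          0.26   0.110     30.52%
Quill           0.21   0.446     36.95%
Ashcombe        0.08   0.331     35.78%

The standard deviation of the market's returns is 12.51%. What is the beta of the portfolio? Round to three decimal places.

β_Larkin = -0.102 × 48.43% / 12.51% = -0.3949
β_Ellery = 0.303 × 37.02% / 12.51% = 0.8966
β_Eskola = 0.391 × 32.79% / 12.51% = 1.0249
β_Zeller = 0.110 × 30.52% / 12.51% = 0.2684
β_Quill = 0.446 × 36.95% / 12.51% = 1.3173
β_Ashcombe = 0.331 × 35.78% / 12.51% = 0.9467
β_P = Σ w_i β_i = 0.33×-0.3949 + 0.06×0.8966 + 0.06×1.0249 + 0.26×0.2684 + 0.21×1.3173 + 0.08×0.9467 = 0.4071

0.407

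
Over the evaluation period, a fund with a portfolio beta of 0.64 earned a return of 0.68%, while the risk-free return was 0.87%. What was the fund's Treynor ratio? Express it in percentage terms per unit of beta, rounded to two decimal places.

Treynor = (R_P − R_f) / β_P = (0.68% − 0.87%) / 0.6400 = -0.19% / 0.6400 = -0.30%

-0.30%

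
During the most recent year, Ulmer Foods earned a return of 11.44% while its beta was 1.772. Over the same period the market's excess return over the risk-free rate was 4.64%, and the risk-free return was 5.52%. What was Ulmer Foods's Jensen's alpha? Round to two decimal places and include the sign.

CAPM benchmark = R_f + β(R_m − R_f) = 5.52% + 1.772 × 4.64% = 13.74208%
α = actual − benchmark = 11.44% − 13.74208% = -2.30%

-2.30%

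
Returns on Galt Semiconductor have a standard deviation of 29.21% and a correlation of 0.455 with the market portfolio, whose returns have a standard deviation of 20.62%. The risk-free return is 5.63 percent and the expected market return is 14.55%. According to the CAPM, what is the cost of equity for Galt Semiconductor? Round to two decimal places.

11.38%

β = ρ × σ_i / σ_m = 0.455 × 29.21% / 20.62% = 0.6445
MRP = 14.55% − 5.63% = 8.92%
E(R) = 5.63% + 0.6445 × 8.92% = 11.38%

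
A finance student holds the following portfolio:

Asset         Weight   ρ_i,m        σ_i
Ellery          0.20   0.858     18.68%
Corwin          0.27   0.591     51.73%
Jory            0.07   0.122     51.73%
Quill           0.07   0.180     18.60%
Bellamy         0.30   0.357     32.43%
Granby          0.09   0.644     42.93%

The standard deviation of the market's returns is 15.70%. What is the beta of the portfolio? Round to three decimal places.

1.153

β_Ellery = 0.858 × 18.68% / 15.70% = 1.0209
β_Corwin = 0.591 × 51.73% / 15.70% = 1.9473
β_Jory = 0.122 × 51.73% / 15.70% = 0.4020
β_Quill = 0.180 × 18.60% / 15.70% = 0.2132
β_Bellamy = 0.357 × 32.43% / 15.70% = 0.7374
β_Granby = 0.644 × 42.93% / 15.70% = 1.7610
β_P = Σ w_i β_i = 0.20×1.0209 + 0.27×1.9473 + 0.07×0.4020 + 0.07×0.2132 + 0.30×0.7374 + 0.09×1.7610 = 1.1527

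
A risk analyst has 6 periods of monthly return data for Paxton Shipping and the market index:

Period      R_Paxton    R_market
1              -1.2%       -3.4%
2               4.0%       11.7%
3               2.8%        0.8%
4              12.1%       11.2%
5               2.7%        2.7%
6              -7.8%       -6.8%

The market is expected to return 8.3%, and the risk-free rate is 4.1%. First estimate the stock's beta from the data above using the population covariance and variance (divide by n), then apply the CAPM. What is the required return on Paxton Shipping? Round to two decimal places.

7.28%

Mean R_i = (-1.2 + 4.0 + 2.8 + 12.1 + 2.7 − 7.8) / 6 = 2.1000%
Mean R_m = (-3.4 + 11.7 + 0.8 + 11.2 + 2.7 − 6.8) / 6 = 2.7000%
Σ(R_i − R̄_i)(R_m − R̄_m) = 214.9500  ⇒  Cov = 214.9500 / 6 = 35.8250
Σ(R_m − R̄_m)² = 284.3200  ⇒  Var(R_m) = 284.3200 / 6 = 47.3867
β = Cov / Var(R_m) = 35.8250 / 47.3867 = 0.7560
MRP = 8.3% − 4.1% = 4.20%
E(R) = R_f + β × MRP = 4.1% + 0.7560 × 4.2% = 7.28%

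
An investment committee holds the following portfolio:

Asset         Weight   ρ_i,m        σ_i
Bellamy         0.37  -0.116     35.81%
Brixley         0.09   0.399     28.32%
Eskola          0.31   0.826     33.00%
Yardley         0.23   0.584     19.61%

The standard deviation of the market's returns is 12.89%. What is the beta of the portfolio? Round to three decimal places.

0.820

β_Bellamy = -0.116 × 35.81% / 12.89% = -0.3223
β_Brixley = 0.399 × 28.32% / 12.89% = 0.8766
β_Eskola = 0.826 × 33.00% / 12.89% = 2.1147
β_Yardley = 0.584 × 19.61% / 12.89% = 0.8885
β_P = Σ w_i β_i = 0.37×-0.3223 + 0.09×0.8766 + 0.31×2.1147 + 0.23×0.8885 = 0.8196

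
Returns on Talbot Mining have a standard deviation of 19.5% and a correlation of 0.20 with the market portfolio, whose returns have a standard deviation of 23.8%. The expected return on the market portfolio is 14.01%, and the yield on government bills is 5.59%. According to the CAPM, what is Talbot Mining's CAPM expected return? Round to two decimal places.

β = ρ × σ_i / σ_m = 0.20 × 19.5% / 23.8% = 0.1639
MRP = 14.01% − 5.59% = 8.42%
E(R) = 5.59% + 0.1639 × 8.42% = 6.97%

6.97%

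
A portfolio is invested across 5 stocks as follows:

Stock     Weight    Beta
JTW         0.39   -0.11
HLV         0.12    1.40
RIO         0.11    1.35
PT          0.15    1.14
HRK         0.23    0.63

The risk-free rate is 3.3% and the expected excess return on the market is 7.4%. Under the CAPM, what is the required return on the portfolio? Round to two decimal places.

β_P = Σ w_i β_i = 0.39×-0.11 + 0.12×1.40 + 0.11×1.35 + 0.15×1.14 + 0.23×0.63 = 0.5895
E(R_P) = R_f + β_P × MRP = 3.3% + 0.5895 × 7.4% = 7.66%

7.66%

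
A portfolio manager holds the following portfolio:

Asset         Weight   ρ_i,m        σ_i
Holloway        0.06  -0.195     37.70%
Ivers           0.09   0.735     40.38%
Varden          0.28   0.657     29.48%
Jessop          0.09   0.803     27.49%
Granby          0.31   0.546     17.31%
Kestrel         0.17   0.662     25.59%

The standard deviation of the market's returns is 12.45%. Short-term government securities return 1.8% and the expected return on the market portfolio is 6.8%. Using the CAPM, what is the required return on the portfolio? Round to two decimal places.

8.00%

β_Holloway = -0.195 × 37.70% / 12.45% = -0.5905
β_Ivers = 0.735 × 40.38% / 12.45% = 2.3839
β_Varden = 0.657 × 29.48% / 12.45% = 1.5557
β_Jessop = 0.803 × 27.49% / 12.45% = 1.7730
β_Granby = 0.546 × 17.31% / 12.45% = 0.7591
β_Kestrel = 0.662 × 25.59% / 12.45% = 1.3607
β_P = Σ w_i β_i = 0.06×-0.5905 + 0.09×2.3839 + 0.28×1.5557 + 0.09×1.7730 + 0.31×0.7591 + 0.17×1.3607 = 1.2409
MRP = 6.8% − 1.8% = 5.00%
E(R_P) = R_f + β_P × MRP = 1.8% + 1.2409 × 5.0% = 8.00%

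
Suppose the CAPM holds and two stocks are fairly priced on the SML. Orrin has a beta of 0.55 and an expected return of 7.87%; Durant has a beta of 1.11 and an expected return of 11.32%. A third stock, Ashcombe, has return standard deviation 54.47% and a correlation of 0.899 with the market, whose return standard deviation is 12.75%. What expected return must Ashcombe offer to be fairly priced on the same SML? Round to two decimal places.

MRP = (11.32% − 7.87%) / (1.11 − 0.55) = 6.1607%
R_f = 7.87% − 0.55 × 6.1607% = 4.4816%
β_Ashcombe = ρ·σ_i/σ_m = 0.899 × 54.47 / 12.75 = 3.8407
E(R_Ashcombe) = R_f + β × MRP = 4.4816% + 3.8407 × 6.1607% = 28.14%

28.14%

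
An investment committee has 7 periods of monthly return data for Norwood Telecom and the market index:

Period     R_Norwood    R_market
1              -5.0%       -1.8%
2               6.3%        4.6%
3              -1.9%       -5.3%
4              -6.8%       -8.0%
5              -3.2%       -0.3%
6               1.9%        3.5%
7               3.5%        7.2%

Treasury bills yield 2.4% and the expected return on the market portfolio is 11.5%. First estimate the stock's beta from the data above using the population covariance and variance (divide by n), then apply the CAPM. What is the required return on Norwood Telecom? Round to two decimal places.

9.21%

Mean R_i = (-5.0 + 6.3 − 1.9 − 6.8 − 3.2 + 1.9 + 3.5) / 7 = -0.7429%
Mean R_m = (-1.8 + 4.6 − 5.3 − 8.0 − 0.3 + 3.5 + 7.2) / 7 = -0.0143%
Σ(R_i − R̄_i)(R_m − R̄_m) = 135.1857  ⇒  Cov = 135.1857 / 7 = 19.3122
Σ(R_m − R̄_m)² = 180.6686  ⇒  Var(R_m) = 180.6686 / 7 = 25.8098
β = Cov / Var(R_m) = 19.3122 / 25.8098 = 0.7483
MRP = 11.5% − 2.4% = 9.10%
E(R) = R_f + β × MRP = 2.4% + 0.7483 × 9.1% = 9.21%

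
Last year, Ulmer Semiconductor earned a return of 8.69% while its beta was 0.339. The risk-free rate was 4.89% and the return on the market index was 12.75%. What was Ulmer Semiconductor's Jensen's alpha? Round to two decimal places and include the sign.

Market excess return = 12.75% − 4.89% = 7.86%
CAPM benchmark = R_f + β(R_m − R_f) = 4.89% + 0.339 × 7.86% = 7.55454%
α = actual − benchmark = 8.69% − 7.55454% = +1.14%

+1.14%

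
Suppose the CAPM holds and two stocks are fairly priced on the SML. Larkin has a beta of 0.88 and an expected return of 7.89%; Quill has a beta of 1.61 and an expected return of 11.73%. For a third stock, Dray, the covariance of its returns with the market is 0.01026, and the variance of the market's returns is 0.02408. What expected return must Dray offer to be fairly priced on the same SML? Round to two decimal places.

MRP = (11.73% − 7.89%) / (1.61 − 0.88) = 5.2603%
R_f = 7.89% − 0.88 × 5.2603% = 3.2609%
β_Dray = Cov / Var(R_m) = 0.01026 / 0.02408 = 0.4261
E(R_Dray) = R_f + β × MRP = 3.2609% + 0.4261 × 5.2603% = 5.50%

5.50%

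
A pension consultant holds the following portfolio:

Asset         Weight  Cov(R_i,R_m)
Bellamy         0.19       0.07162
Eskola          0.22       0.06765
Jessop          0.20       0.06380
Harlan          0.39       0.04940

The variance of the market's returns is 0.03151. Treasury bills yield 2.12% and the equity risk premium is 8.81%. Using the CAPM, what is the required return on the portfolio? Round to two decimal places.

β_Bellamy = 0.07162 / 0.03151 = 2.2729
β_Eskola = 0.06765 / 0.03151 = 2.1469
β_Jessop = 0.06380 / 0.03151 = 2.0248
β_Harlan = 0.04940 / 0.03151 = 1.5678
β_P = Σ w_i β_i = 0.19×2.2729 + 0.22×2.1469 + 0.20×2.0248 + 0.39×1.5678 = 1.9206
E(R_P) = R_f + β_P × MRP = 2.12% + 1.9206 × 8.81% = 19.04%

19.04%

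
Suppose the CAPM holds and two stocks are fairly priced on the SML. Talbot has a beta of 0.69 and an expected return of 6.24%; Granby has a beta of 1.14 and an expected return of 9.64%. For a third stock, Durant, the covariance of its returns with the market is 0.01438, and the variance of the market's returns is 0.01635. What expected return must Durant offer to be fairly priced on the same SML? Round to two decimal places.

7.67%

MRP = (9.64% − 6.24%) / (1.14 − 0.69) = 7.5556%
R_f = 6.24% − 0.69 × 7.5556% = 1.0266%
β_Durant = Cov / Var(R_m) = 0.01438 / 0.01635 = 0.8795
E(R_Durant) = R_f + β × MRP = 1.0266% + 0.8795 × 7.5556% = 7.67%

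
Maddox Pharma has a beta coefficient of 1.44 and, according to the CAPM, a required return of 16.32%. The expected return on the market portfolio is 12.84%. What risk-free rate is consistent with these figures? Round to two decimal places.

E(R) = R_f + β(E(R_m) − R_f) = R_f(1 − β) + β·E(R_m)
16.32% = R_f × (1 − 1.44) + 1.44 × 12.84%
16.32% = R_f × -0.44 + 18.4896%
R_f = (16.32% − 18.4896%) / -0.44 = 4.93%

4.93%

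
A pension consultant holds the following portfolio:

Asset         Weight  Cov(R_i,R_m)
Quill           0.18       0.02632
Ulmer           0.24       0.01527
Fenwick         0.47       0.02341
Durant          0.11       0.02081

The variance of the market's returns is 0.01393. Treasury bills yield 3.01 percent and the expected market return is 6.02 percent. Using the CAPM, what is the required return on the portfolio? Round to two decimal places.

β_Quill = 0.02632 / 0.01393 = 1.8894
β_Ulmer = 0.01527 / 0.01393 = 1.0962
β_Fenwick = 0.02341 / 0.01393 = 1.6805
β_Durant = 0.02081 / 0.01393 = 1.4939
β_P = Σ w_i β_i = 0.18×1.8894 + 0.24×1.0962 + 0.47×1.6805 + 0.11×1.4939 = 1.5573
MRP = 6.02% − 3.01% = 3.01%
E(R_P) = R_f + β_P × MRP = 3.01% + 1.5573 × 3.01% = 7.70%

7.70%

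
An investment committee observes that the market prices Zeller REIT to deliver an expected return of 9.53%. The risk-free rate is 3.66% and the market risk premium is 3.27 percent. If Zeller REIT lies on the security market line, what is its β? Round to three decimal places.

1.795

β = (E(R) − R_f) / MRP = (9.53% − 3.66%) / 3.27% = 5.87% / 3.27% = 1.795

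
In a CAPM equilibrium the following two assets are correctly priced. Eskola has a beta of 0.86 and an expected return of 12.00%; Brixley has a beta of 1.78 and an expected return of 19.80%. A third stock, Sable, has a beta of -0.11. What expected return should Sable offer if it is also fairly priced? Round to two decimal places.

3.78%

MRP (SML slope) = (19.80% − 12.00%) / (1.78 − 0.86) = 7.80% / 0.92 = 8.4783%
R_f (intercept) = 12.00% − 0.86 × 8.4783% = 4.7087%
E(R_Sable) = R_f + β × MRP = 4.7087% + -0.11 × 8.4783% = 3.78%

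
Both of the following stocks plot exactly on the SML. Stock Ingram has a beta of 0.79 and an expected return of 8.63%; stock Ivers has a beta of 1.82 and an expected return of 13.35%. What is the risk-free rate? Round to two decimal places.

Both satisfy E(R) = R_f + β·MRP, so the slope of the SML is
MRP = (13.35% − 8.63%) / (1.82 − 0.79) = 4.72% / 1.03 = 4.5825%
R_f = E(R_Ingram) − β_Ingram·MRP = 8.63% − 0.79 × 4.5825% = 5.0098%

5.01%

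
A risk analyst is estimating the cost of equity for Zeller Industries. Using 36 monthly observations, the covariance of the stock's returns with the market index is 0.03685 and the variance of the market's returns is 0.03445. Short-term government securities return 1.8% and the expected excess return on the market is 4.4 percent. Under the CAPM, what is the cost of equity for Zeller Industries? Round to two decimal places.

β = Cov(R_i, R_m) / Var(R_m) = 0.03685 / 0.03445 = 1.0697
E(R) = R_f + β × MRP = 1.8% + 1.0697 × 4.4% = 6.51%

6.51%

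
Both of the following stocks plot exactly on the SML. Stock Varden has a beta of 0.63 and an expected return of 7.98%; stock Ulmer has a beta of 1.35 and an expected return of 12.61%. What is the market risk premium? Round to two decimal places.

6.43%

Both satisfy E(R) = R_f + β·MRP, so the slope of the SML is
MRP = (12.61% − 7.98%) / (1.35 − 0.63) = 4.63% / 0.72 = 6.4306%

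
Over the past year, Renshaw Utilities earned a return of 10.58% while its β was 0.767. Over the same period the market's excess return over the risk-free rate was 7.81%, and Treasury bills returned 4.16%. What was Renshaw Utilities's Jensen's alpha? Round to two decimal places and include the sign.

+0.43%

CAPM benchmark = R_f + β(R_m − R_f) = 4.16% + 0.767 × 7.81% = 10.15027%
α = actual − benchmark = 10.58% − 10.15027% = +0.43%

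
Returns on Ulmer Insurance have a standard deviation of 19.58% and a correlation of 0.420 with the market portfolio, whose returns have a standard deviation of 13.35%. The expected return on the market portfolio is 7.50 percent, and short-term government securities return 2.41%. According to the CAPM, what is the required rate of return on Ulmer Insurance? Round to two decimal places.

β = ρ × σ_i / σ_m = 0.420 × 19.58% / 13.35% = 0.6160
MRP = 7.50% − 2.41% = 5.09%
E(R) = 2.41% + 0.6160 × 5.09% = 5.55%

5.55%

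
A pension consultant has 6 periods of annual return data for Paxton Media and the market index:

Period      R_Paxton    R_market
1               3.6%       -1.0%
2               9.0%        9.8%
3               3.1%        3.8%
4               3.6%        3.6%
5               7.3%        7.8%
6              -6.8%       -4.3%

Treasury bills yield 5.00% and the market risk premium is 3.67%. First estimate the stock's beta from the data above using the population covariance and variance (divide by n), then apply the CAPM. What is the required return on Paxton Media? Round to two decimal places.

8.44%

Mean R_i = (3.6 + 9.0 + 3.1 + 3.6 + 7.3 − 6.8) / 6 = 3.3000%
Mean R_m = (-1.0 + 9.8 + 3.8 + 3.6 + 7.8 − 4.3) / 6 = 3.2833%
Σ(R_i − R̄_i)(R_m − R̄_m) = 130.5100  ⇒  Cov = 130.5100 / 6 = 21.7517
Σ(R_m − R̄_m)² = 139.0883  ⇒  Var(R_m) = 139.0883 / 6 = 23.1814
β = Cov / Var(R_m) = 21.7517 / 23.1814 = 0.9383
E(R) = R_f + β × MRP = 5.00% + 0.9383 × 3.67% = 8.44%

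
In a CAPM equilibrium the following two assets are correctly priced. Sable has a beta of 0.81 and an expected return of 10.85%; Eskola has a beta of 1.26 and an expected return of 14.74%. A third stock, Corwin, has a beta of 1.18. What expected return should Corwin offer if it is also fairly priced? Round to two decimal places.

14.05%

MRP (SML slope) = (14.74% − 10.85%) / (1.26 − 0.81) = 3.89% / 0.45 = 8.6444%
R_f (intercept) = 10.85% − 0.81 × 8.6444% = 3.8480%
E(R_Corwin) = R_f + β × MRP = 3.8480% + 1.18 × 8.6444% = 14.05%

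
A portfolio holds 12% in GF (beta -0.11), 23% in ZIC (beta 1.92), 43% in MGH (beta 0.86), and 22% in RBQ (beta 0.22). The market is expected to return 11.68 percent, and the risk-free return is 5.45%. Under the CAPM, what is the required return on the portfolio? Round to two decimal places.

β_P = Σ w_i β_i = 0.12×-0.11 + 0.23×1.92 + 0.43×0.86 + 0.22×0.22 = 0.8466
MRP = 11.68% − 5.45% = 6.23%
E(R_P) = R_f + β_P × MRP = 5.45% + 0.8466 × 6.23% = 10.72%

10.72%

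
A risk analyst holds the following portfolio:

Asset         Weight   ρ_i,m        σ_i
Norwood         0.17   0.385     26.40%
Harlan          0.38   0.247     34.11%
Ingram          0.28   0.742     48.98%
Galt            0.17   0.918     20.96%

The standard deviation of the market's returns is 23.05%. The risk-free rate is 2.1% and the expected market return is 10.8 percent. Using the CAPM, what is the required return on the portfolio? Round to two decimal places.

β_Norwood = 0.385 × 26.40% / 23.05% = 0.4410
β_Harlan = 0.247 × 34.11% / 23.05% = 0.3655
β_Ingram = 0.742 × 48.98% / 23.05% = 1.5767
β_Galt = 0.918 × 20.96% / 23.05% = 0.8348
β_P = Σ w_i β_i = 0.17×0.4410 + 0.38×0.3655 + 0.28×1.5767 + 0.17×0.8348 = 0.7973
MRP = 10.8% − 2.1% = 8.70%
E(R_P) = R_f + β_P × MRP = 2.1% + 0.7973 × 8.7% = 9.04%

9.04%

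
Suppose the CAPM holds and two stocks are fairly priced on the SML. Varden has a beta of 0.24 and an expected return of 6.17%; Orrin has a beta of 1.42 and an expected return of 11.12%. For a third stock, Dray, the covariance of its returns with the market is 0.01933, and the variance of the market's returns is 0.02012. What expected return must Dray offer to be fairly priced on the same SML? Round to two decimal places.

MRP = (11.12% − 6.17%) / (1.42 − 0.24) = 4.1949%
R_f = 6.17% − 0.24 × 4.1949% = 5.1632%
β_Dray = Cov / Var(R_m) = 0.01933 / 0.02012 = 0.9607
E(R_Dray) = R_f + β × MRP = 5.1632% + 0.9607 × 4.1949% = 9.19%

9.19%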